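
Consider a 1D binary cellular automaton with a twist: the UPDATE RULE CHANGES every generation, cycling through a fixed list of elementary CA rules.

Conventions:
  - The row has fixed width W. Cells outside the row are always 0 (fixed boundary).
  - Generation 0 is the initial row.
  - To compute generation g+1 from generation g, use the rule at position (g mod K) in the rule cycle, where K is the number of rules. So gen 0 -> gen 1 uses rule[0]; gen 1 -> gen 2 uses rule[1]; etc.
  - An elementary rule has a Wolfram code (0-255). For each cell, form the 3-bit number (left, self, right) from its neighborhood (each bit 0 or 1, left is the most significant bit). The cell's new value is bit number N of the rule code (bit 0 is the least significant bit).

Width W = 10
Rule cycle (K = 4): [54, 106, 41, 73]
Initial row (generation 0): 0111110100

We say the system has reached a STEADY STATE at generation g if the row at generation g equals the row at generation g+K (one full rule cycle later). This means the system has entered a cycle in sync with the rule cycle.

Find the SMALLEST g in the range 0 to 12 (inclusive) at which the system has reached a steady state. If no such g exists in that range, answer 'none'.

Answer: none

Derivation:
Gen 0: 0111110100
Gen 1 (rule 54): 1000001110
Gen 2 (rule 106): 0000011010
Gen 3 (rule 41): 1111010100
Gen 4 (rule 73): 1001000001
Gen 5 (rule 54): 1111100011
Gen 6 (rule 106): 1000100111
Gen 7 (rule 41): 0010000100
Gen 8 (rule 73): 1000110001
Gen 9 (rule 54): 1101001011
Gen 10 (rule 106): 1110010111
Gen 11 (rule 41): 1000001100
Gen 12 (rule 73): 0011101101
Gen 13 (rule 54): 0100010011
Gen 14 (rule 106): 1000100111
Gen 15 (rule 41): 0010000100
Gen 16 (rule 73): 1000110001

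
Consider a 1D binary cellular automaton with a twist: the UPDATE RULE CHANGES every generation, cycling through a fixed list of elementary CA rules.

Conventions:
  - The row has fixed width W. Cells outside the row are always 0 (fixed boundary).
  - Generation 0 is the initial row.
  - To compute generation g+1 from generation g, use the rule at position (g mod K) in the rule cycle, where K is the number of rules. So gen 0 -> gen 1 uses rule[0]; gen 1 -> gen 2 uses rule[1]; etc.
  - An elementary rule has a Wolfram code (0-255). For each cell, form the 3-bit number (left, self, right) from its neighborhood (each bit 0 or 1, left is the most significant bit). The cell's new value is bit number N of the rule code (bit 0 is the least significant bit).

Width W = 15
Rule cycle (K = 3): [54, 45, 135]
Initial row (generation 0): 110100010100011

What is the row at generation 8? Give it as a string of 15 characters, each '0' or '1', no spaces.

Answer: 100110111000000

Derivation:
Gen 0: 110100010100011
Gen 1 (rule 54): 001110111110100
Gen 2 (rule 45): 101001100001101
Gen 3 (rule 135): 101010001110001
Gen 4 (rule 54): 111111010001011
Gen 5 (rule 45): 100000110101110
Gen 6 (rule 135): 101111000100100
Gen 7 (rule 54): 110000101111110
Gen 8 (rule 45): 100110111000000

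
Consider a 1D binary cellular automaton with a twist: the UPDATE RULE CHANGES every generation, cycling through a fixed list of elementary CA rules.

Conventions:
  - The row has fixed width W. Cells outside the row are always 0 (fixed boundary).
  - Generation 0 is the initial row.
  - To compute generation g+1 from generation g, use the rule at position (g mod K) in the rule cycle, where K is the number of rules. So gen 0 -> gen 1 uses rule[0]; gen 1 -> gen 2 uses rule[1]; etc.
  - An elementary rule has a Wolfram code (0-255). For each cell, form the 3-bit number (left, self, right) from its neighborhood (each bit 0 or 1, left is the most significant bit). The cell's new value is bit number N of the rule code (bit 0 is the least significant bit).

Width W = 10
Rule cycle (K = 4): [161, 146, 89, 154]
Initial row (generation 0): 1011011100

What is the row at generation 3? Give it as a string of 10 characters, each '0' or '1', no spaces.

Answer: 0011110111

Derivation:
Gen 0: 1011011100
Gen 1 (rule 161): 0100101001
Gen 2 (rule 146): 1011000110
Gen 3 (rule 89): 0011110111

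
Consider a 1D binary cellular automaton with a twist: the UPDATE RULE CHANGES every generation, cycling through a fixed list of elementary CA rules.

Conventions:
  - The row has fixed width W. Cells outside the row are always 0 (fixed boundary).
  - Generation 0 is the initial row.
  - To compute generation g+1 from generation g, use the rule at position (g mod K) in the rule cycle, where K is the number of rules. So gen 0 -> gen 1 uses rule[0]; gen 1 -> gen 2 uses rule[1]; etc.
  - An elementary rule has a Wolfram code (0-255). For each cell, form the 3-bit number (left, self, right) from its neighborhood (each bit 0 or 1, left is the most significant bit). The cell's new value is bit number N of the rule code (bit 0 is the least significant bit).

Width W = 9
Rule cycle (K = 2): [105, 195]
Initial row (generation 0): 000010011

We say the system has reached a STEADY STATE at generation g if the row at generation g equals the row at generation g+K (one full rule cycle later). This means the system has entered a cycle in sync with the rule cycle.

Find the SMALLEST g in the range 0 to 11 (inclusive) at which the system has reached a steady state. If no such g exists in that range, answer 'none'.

Answer: none

Derivation:
Gen 0: 000010011
Gen 1 (rule 105): 111000011
Gen 2 (rule 195): 011011101
Gen 3 (rule 105): 011110110
Gen 4 (rule 195): 101110010
Gen 5 (rule 105): 011010000
Gen 6 (rule 195): 101000111
Gen 7 (rule 105): 010010101
Gen 8 (rule 195): 100100000
Gen 9 (rule 105): 000001111
Gen 10 (rule 195): 111110111
Gen 11 (rule 105): 100011101
Gen 12 (rule 195): 001101100
Gen 13 (rule 105): 101111101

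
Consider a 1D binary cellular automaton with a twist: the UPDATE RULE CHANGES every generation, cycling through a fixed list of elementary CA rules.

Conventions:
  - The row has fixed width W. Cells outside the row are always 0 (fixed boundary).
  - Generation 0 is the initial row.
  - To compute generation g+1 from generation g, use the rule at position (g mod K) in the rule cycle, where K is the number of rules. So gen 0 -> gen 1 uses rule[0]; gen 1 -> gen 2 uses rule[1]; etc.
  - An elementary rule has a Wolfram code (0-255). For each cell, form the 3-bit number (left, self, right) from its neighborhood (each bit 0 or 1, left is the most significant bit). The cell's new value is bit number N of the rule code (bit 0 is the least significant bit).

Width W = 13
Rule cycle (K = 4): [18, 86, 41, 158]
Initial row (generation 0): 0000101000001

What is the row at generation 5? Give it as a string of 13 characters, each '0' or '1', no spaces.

Answer: 0000000000001

Derivation:
Gen 0: 0000101000001
Gen 1 (rule 18): 0001000100010
Gen 2 (rule 86): 0011101110111
Gen 3 (rule 41): 1010011001100
Gen 4 (rule 158): 1011110111010
Gen 5 (rule 18): 0000000000001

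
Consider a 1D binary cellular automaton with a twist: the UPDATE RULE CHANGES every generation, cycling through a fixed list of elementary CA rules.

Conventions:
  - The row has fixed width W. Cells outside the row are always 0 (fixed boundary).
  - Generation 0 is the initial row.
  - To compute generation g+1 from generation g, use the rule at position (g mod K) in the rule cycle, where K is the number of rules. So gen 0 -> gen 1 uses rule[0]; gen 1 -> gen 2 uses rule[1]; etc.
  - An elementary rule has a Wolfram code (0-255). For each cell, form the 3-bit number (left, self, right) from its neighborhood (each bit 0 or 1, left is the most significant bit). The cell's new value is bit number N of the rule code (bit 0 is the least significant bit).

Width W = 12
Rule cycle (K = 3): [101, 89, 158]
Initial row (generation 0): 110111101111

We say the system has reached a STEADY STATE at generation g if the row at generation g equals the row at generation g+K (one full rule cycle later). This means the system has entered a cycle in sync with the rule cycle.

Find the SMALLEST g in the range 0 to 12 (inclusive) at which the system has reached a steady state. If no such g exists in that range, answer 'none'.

Gen 0: 110111101111
Gen 1 (rule 101): 011000110001
Gen 2 (rule 89): 011110111100
Gen 3 (rule 158): 111100111010
Gen 4 (rule 101): 000100001110
Gen 5 (rule 89): 110011101011
Gen 6 (rule 158): 101111001010
Gen 7 (rule 101): 110001001110
Gen 8 (rule 89): 111100101011
Gen 9 (rule 158): 111011101010
Gen 10 (rule 101): 001100111110
Gen 11 (rule 89): 101110100011
Gen 12 (rule 158): 101100110110
Gen 13 (rule 101): 110100011010
Gen 14 (rule 89): 110011011001
Gen 15 (rule 158): 101110010111

Answer: none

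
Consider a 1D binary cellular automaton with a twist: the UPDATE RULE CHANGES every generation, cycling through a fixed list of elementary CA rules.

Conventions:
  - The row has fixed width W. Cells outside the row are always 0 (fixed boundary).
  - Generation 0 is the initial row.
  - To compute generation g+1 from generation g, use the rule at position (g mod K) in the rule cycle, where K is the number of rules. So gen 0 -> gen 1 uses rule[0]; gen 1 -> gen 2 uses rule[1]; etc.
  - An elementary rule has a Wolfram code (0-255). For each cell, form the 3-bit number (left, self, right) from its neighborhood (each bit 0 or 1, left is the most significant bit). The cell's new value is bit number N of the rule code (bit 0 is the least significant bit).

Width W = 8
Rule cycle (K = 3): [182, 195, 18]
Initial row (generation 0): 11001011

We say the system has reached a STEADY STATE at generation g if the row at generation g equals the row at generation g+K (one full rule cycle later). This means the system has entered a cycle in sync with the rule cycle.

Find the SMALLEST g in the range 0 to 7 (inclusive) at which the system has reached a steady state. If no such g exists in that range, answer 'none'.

Gen 0: 11001011
Gen 1 (rule 182): 00111100
Gen 2 (rule 195): 11011101
Gen 3 (rule 18): 00000000
Gen 4 (rule 182): 00000000
Gen 5 (rule 195): 11111111
Gen 6 (rule 18): 00000000
Gen 7 (rule 182): 00000000
Gen 8 (rule 195): 11111111
Gen 9 (rule 18): 00000000
Gen 10 (rule 182): 00000000

Answer: 3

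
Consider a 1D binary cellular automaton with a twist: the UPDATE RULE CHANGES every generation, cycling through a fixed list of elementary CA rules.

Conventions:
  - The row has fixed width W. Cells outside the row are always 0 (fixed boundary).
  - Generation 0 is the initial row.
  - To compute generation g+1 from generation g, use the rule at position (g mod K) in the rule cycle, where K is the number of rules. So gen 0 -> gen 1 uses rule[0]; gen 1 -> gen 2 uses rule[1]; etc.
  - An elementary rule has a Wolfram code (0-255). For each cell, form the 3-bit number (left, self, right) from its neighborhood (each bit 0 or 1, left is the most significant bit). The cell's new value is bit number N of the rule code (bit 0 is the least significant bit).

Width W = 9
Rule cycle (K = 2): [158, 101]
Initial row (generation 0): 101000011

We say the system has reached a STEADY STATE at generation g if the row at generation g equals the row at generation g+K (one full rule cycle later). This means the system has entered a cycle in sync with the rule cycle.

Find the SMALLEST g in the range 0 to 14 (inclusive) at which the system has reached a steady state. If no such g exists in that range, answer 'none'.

Answer: 12

Derivation:
Gen 0: 101000011
Gen 1 (rule 158): 101100110
Gen 2 (rule 101): 110100010
Gen 3 (rule 158): 100110111
Gen 4 (rule 101): 100011001
Gen 5 (rule 158): 110110111
Gen 6 (rule 101): 011011001
Gen 7 (rule 158): 110010111
Gen 8 (rule 101): 010011001
Gen 9 (rule 158): 111110111
Gen 10 (rule 101): 000011001
Gen 11 (rule 158): 000110111
Gen 12 (rule 101): 110011001
Gen 13 (rule 158): 101110111
Gen 14 (rule 101): 110011001
Gen 15 (rule 158): 101110111
Gen 16 (rule 101): 110011001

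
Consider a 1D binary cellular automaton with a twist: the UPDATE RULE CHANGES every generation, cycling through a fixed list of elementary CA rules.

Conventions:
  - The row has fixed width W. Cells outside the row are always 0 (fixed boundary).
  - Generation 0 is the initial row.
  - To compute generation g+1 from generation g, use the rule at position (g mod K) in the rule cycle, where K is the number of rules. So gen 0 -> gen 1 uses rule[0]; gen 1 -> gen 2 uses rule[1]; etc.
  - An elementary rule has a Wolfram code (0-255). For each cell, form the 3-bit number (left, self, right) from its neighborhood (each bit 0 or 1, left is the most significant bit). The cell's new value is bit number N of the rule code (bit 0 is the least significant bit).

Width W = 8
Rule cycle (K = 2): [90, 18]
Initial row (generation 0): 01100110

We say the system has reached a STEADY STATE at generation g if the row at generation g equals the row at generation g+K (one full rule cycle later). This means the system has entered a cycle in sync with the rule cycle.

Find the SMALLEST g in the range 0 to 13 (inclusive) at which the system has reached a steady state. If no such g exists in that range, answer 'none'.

Gen 0: 01100110
Gen 1 (rule 90): 11111111
Gen 2 (rule 18): 00000000
Gen 3 (rule 90): 00000000
Gen 4 (rule 18): 00000000
Gen 5 (rule 90): 00000000
Gen 6 (rule 18): 00000000
Gen 7 (rule 90): 00000000
Gen 8 (rule 18): 00000000
Gen 9 (rule 90): 00000000
Gen 10 (rule 18): 00000000
Gen 11 (rule 90): 00000000
Gen 12 (rule 18): 00000000
Gen 13 (rule 90): 00000000
Gen 14 (rule 18): 00000000
Gen 15 (rule 90): 00000000

Answer: 2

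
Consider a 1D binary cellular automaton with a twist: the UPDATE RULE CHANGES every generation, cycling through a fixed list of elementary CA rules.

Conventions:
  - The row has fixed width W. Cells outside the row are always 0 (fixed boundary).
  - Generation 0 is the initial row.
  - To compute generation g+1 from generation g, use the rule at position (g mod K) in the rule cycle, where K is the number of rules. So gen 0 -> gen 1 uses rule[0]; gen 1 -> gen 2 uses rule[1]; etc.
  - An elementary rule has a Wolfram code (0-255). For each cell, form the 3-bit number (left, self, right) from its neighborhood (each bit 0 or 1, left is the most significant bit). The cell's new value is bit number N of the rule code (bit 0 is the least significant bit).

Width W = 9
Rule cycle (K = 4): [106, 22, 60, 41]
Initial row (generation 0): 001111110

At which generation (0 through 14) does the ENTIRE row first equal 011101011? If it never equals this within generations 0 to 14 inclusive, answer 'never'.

Gen 0: 001111110
Gen 1 (rule 106): 011000010
Gen 2 (rule 22): 100100111
Gen 3 (rule 60): 110110100
Gen 4 (rule 41): 101101001
Gen 5 (rule 106): 011110010
Gen 6 (rule 22): 100001111
Gen 7 (rule 60): 110001000
Gen 8 (rule 41): 100100011
Gen 9 (rule 106): 001000111
Gen 10 (rule 22): 011101000
Gen 11 (rule 60): 010011100
Gen 12 (rule 41): 000010001
Gen 13 (rule 106): 000100010
Gen 14 (rule 22): 001110111

Answer: never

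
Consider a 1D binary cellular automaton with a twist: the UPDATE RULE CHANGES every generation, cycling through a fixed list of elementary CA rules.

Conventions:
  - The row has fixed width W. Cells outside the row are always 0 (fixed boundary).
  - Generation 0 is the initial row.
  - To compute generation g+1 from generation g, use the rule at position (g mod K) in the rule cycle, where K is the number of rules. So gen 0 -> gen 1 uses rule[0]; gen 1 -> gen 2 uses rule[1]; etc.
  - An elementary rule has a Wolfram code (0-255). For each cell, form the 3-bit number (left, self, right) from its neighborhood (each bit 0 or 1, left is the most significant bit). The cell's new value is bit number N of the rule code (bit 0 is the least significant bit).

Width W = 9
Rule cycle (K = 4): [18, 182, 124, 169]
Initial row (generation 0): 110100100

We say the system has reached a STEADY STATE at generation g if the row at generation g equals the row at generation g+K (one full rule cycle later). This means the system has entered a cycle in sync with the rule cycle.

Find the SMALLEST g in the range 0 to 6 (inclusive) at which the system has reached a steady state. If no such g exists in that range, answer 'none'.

Answer: 5

Derivation:
Gen 0: 110100100
Gen 1 (rule 18): 000011010
Gen 2 (rule 182): 000100111
Gen 3 (rule 124): 000110101
Gen 4 (rule 169): 110101010
Gen 5 (rule 18): 000000001
Gen 6 (rule 182): 000000011
Gen 7 (rule 124): 000000011
Gen 8 (rule 169): 111111010
Gen 9 (rule 18): 000000001
Gen 10 (rule 182): 000000011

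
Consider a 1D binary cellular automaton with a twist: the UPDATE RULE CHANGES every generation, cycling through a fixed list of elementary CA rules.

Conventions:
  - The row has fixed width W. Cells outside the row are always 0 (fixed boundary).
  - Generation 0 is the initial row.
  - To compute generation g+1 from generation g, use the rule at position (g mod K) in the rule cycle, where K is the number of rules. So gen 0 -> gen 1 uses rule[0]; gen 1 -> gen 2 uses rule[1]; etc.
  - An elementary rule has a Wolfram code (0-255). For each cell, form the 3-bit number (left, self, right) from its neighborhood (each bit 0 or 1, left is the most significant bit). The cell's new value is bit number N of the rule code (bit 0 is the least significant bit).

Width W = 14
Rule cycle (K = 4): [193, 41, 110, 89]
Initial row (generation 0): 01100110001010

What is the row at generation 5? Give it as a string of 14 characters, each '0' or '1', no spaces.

Gen 0: 01100110001010
Gen 1 (rule 193): 00100010100000
Gen 2 (rule 41): 10001001001111
Gen 3 (rule 110): 10011011011001
Gen 4 (rule 89): 01011011011100
Gen 5 (rule 193): 00001001001101

Answer: 00001001001101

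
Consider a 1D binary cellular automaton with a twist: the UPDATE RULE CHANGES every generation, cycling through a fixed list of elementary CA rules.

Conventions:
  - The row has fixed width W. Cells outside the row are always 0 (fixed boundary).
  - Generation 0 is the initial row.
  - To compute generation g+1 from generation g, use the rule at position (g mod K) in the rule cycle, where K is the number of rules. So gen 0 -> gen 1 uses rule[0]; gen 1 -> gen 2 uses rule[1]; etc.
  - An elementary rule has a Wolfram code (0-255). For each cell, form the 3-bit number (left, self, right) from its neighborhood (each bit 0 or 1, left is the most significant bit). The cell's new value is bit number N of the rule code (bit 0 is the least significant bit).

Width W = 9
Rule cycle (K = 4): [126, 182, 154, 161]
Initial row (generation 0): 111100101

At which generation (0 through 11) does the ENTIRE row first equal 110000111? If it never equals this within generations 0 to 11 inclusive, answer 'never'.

Answer: 9

Derivation:
Gen 0: 111100101
Gen 1 (rule 126): 100111111
Gen 2 (rule 182): 111011110
Gen 3 (rule 154): 110011101
Gen 4 (rule 161): 000001010
Gen 5 (rule 126): 000011111
Gen 6 (rule 182): 000101110
Gen 7 (rule 154): 001001101
Gen 8 (rule 161): 100000010
Gen 9 (rule 126): 110000111
Gen 10 (rule 182): 001001010
Gen 11 (rule 154): 010110001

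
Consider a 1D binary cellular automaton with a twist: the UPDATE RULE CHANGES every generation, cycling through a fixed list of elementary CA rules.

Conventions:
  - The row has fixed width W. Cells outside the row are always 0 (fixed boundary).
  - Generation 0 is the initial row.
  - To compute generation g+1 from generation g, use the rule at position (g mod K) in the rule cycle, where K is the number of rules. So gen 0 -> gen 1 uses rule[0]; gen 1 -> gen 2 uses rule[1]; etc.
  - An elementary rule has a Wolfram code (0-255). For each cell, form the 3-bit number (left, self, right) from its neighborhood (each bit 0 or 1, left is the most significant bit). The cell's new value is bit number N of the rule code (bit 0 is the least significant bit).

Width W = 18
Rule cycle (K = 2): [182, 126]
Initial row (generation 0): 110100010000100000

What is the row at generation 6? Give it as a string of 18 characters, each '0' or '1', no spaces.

Answer: 110000000000000111

Derivation:
Gen 0: 110100010000100000
Gen 1 (rule 182): 001110111001110000
Gen 2 (rule 126): 011011101111011000
Gen 3 (rule 182): 100101010110100100
Gen 4 (rule 126): 111111111111111110
Gen 5 (rule 182): 011111111111111101
Gen 6 (rule 126): 110000000000000111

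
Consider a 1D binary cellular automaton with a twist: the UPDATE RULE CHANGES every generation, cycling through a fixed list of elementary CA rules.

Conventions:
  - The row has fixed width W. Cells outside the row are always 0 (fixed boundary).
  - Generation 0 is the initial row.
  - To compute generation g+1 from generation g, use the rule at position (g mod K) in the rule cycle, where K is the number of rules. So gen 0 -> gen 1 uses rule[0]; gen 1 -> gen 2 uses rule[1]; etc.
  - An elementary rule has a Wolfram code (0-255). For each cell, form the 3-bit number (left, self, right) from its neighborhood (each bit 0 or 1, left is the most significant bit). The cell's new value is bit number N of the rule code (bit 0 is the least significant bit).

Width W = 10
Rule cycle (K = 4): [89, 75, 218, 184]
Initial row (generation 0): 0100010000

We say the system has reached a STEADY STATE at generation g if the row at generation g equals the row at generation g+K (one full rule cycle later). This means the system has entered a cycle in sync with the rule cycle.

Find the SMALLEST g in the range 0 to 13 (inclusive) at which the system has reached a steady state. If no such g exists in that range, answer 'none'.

Gen 0: 0100010000
Gen 1 (rule 89): 0011001111
Gen 2 (rule 75): 1111011001
Gen 3 (rule 218): 1111011110
Gen 4 (rule 184): 1110111101
Gen 5 (rule 89): 1010100100
Gen 6 (rule 75): 0000001001
Gen 7 (rule 218): 0000010110
Gen 8 (rule 184): 0000001101
Gen 9 (rule 89): 1111101100
Gen 10 (rule 75): 1000101101
Gen 11 (rule 218): 0101001100
Gen 12 (rule 184): 0010101010
Gen 13 (rule 89): 1000000001
Gen 14 (rule 75): 0011111110
Gen 15 (rule 218): 0111111111
Gen 16 (rule 184): 0111111110
Gen 17 (rule 89): 0100000011

Answer: none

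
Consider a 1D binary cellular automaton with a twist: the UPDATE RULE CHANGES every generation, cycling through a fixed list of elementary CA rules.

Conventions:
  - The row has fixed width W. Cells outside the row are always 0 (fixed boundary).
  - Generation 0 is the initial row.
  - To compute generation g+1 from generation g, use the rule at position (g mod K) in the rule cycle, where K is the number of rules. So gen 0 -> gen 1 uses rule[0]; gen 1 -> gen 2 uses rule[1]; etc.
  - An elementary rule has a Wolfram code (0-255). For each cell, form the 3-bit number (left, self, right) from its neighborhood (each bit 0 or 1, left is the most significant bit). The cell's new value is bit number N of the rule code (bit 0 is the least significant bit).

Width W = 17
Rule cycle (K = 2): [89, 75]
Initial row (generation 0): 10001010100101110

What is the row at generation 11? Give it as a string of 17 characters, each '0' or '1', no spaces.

Gen 0: 10001010100101110
Gen 1 (rule 89): 01100000010001011
Gen 2 (rule 75): 11101111100110011
Gen 3 (rule 89): 10101000110111011
Gen 4 (rule 75): 00000011110101011
Gen 5 (rule 89): 11111010010000011
Gen 6 (rule 75): 10001000100111111
Gen 7 (rule 89): 01100110010100001
Gen 8 (rule 75): 11101110100001110
Gen 9 (rule 89): 10101010011101011
Gen 10 (rule 75): 00000000110100011
Gen 11 (rule 89): 11111110110011011

Answer: 11111110110011011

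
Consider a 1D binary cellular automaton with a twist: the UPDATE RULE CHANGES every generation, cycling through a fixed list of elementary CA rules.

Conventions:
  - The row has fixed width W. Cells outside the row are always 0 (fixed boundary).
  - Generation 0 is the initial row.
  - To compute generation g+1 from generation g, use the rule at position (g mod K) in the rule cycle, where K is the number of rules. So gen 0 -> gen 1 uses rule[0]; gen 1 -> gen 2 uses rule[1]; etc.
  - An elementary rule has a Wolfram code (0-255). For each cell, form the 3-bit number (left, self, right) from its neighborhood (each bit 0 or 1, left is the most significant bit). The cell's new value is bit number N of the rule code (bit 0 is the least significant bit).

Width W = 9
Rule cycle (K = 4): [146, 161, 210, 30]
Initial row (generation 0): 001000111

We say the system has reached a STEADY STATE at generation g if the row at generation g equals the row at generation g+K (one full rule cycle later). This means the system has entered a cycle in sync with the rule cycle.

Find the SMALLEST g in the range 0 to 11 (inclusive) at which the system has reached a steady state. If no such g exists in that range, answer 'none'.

Answer: 1

Derivation:
Gen 0: 001000111
Gen 1 (rule 146): 010101010
Gen 2 (rule 161): 001010100
Gen 3 (rule 210): 010000010
Gen 4 (rule 30): 111000111
Gen 5 (rule 146): 010101010
Gen 6 (rule 161): 001010100
Gen 7 (rule 210): 010000010
Gen 8 (rule 30): 111000111
Gen 9 (rule 146): 010101010
Gen 10 (rule 161): 001010100
Gen 11 (rule 210): 010000010
Gen 12 (rule 30): 111000111
Gen 13 (rule 146): 010101010
Gen 14 (rule 161): 001010100
Gen 15 (rule 210): 010000010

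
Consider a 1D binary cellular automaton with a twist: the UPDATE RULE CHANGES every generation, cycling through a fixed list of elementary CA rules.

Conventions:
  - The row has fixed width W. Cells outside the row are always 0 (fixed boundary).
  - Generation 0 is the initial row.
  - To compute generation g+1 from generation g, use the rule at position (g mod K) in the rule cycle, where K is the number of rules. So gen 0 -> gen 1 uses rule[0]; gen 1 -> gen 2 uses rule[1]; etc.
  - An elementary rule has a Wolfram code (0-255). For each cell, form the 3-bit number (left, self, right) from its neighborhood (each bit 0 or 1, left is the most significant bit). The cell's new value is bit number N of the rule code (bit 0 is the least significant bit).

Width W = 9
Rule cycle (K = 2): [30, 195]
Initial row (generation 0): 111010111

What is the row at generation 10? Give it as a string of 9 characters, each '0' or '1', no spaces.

Gen 0: 111010111
Gen 1 (rule 30): 100010100
Gen 2 (rule 195): 001100001
Gen 3 (rule 30): 011010011
Gen 4 (rule 195): 101000101
Gen 5 (rule 30): 101101101
Gen 6 (rule 195): 000100100
Gen 7 (rule 30): 001111110
Gen 8 (rule 195): 110111110
Gen 9 (rule 30): 100100001
Gen 10 (rule 195): 001001110

Answer: 001001110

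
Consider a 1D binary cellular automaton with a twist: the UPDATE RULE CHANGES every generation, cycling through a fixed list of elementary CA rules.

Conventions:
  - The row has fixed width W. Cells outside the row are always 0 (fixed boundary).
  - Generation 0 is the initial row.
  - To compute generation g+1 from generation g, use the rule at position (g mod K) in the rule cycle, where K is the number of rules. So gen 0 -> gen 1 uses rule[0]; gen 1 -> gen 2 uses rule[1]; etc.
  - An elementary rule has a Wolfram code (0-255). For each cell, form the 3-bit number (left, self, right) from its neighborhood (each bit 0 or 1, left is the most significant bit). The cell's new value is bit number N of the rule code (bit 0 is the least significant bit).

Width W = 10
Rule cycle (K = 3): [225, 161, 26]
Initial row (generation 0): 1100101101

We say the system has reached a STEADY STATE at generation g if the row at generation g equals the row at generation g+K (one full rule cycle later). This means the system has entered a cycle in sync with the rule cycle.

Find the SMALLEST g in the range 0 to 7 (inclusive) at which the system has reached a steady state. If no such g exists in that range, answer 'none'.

Gen 0: 1100101101
Gen 1 (rule 225): 0100010110
Gen 2 (rule 161): 0001001000
Gen 3 (rule 26): 0010110100
Gen 4 (rule 225): 1001011001
Gen 5 (rule 161): 0000100000
Gen 6 (rule 26): 0001010000
Gen 7 (rule 225): 1100100111
Gen 8 (rule 161): 0000000010
Gen 9 (rule 26): 0000000101
Gen 10 (rule 225): 1111110010

Answer: none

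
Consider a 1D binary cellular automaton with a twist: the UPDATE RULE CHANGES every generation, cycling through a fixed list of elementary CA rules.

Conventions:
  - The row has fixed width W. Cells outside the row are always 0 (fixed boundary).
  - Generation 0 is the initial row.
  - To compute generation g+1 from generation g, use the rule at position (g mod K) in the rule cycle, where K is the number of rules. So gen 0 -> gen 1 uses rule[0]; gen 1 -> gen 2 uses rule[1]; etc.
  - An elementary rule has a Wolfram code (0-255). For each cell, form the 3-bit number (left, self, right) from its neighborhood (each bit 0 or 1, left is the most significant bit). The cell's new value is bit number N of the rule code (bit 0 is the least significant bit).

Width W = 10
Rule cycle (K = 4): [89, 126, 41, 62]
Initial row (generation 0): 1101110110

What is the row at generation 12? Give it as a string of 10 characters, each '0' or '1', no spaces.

Answer: 1100000000

Derivation:
Gen 0: 1101110110
Gen 1 (rule 89): 1101010111
Gen 2 (rule 126): 1111111101
Gen 3 (rule 41): 1000000010
Gen 4 (rule 62): 1100000111
Gen 5 (rule 89): 1111110101
Gen 6 (rule 126): 1000011111
Gen 7 (rule 41): 0011010000
Gen 8 (rule 62): 0110111000
Gen 9 (rule 89): 0110101111
Gen 10 (rule 126): 1111111001
Gen 11 (rule 41): 1000000000
Gen 12 (rule 62): 1100000000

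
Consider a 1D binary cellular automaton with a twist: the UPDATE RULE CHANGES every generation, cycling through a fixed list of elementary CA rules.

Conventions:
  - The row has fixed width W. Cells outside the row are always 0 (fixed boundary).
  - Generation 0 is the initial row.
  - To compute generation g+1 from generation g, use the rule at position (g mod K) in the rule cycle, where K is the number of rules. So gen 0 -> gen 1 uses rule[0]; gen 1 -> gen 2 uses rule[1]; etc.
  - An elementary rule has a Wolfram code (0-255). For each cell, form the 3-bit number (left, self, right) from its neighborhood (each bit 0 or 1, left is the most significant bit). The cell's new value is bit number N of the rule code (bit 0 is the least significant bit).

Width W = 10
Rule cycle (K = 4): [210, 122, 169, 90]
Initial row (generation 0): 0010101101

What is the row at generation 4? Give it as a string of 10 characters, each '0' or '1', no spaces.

Answer: 1011011010

Derivation:
Gen 0: 0010101101
Gen 1 (rule 210): 0100000100
Gen 2 (rule 122): 1010001010
Gen 3 (rule 169): 0100100100
Gen 4 (rule 90): 1011011010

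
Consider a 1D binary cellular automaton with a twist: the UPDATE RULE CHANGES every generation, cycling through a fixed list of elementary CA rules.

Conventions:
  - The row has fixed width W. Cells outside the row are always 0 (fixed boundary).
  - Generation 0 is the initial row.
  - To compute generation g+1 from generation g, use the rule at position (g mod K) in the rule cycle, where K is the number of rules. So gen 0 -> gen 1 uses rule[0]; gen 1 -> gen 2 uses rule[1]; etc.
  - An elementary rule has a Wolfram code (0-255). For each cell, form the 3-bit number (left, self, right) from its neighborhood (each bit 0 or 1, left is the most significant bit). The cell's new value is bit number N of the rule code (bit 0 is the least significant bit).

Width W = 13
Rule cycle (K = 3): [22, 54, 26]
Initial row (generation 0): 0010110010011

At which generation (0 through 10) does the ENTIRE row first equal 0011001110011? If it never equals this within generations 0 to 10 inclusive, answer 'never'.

Answer: 8

Derivation:
Gen 0: 0010110010011
Gen 1 (rule 22): 0110001111100
Gen 2 (rule 54): 1001010000010
Gen 3 (rule 26): 0110001000101
Gen 4 (rule 22): 1001011101101
Gen 5 (rule 54): 1111100010011
Gen 6 (rule 26): 1000010101110
Gen 7 (rule 22): 1100110100001
Gen 8 (rule 54): 0011001110011
Gen 9 (rule 26): 0110111001110
Gen 10 (rule 22): 1000000110001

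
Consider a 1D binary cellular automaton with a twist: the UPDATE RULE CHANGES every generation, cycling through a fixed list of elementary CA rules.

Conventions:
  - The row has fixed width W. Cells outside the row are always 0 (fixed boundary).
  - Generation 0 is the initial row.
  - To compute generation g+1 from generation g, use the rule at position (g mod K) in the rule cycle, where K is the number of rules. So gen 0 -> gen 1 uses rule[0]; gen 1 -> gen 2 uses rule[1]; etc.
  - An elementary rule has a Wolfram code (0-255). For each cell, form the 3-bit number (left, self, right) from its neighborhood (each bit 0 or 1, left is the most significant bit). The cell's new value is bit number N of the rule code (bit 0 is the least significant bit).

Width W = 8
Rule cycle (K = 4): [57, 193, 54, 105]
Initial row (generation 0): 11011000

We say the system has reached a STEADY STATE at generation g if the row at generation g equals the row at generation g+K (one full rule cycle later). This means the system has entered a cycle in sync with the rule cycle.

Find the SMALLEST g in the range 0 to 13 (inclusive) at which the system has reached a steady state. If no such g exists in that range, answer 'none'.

Gen 0: 11011000
Gen 1 (rule 57): 10110111
Gen 2 (rule 193): 00010011
Gen 3 (rule 54): 00111100
Gen 4 (rule 105): 10100101
Gen 5 (rule 57): 01010010
Gen 6 (rule 193): 00000000
Gen 7 (rule 54): 00000000
Gen 8 (rule 105): 11111111
Gen 9 (rule 57): 10000000
Gen 10 (rule 193): 00111111
Gen 11 (rule 54): 01000000
Gen 12 (rule 105): 00011111
Gen 13 (rule 57): 11010000
Gen 14 (rule 193): 01000111
Gen 15 (rule 54): 11101000
Gen 16 (rule 105): 10110011
Gen 17 (rule 57): 01101010

Answer: none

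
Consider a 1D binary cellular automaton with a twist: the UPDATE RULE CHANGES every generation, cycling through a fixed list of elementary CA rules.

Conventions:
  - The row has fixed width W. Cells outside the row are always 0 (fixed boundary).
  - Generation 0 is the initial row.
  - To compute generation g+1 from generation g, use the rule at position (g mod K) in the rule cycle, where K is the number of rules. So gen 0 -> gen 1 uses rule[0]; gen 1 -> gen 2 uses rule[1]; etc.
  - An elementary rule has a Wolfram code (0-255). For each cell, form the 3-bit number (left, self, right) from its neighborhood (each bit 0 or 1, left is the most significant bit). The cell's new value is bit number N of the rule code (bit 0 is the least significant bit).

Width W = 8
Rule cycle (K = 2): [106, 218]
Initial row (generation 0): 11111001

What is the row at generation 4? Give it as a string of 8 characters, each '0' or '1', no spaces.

Gen 0: 11111001
Gen 1 (rule 106): 10001010
Gen 2 (rule 218): 01010001
Gen 3 (rule 106): 10100010
Gen 4 (rule 218): 00010101

Answer: 00010101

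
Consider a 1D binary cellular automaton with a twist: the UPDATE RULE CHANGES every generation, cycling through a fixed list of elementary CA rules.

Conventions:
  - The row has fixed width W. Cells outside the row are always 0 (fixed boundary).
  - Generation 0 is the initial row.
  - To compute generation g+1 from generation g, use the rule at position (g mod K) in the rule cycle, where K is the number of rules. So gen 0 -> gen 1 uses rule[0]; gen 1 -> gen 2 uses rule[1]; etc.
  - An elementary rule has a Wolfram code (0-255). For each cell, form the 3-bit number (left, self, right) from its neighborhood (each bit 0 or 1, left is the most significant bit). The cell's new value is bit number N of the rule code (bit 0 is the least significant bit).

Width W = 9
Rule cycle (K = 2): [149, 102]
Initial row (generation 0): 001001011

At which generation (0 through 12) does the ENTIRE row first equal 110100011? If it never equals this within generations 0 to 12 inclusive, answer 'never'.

Gen 0: 001001011
Gen 1 (rule 149): 101101000
Gen 2 (rule 102): 110111000
Gen 3 (rule 149): 000010111
Gen 4 (rule 102): 000111001
Gen 5 (rule 149): 110010101
Gen 6 (rule 102): 010111111
Gen 7 (rule 149): 010011110
Gen 8 (rule 102): 110100010
Gen 9 (rule 149): 000111011
Gen 10 (rule 102): 001001101
Gen 11 (rule 149): 101100001
Gen 12 (rule 102): 110100011

Answer: 12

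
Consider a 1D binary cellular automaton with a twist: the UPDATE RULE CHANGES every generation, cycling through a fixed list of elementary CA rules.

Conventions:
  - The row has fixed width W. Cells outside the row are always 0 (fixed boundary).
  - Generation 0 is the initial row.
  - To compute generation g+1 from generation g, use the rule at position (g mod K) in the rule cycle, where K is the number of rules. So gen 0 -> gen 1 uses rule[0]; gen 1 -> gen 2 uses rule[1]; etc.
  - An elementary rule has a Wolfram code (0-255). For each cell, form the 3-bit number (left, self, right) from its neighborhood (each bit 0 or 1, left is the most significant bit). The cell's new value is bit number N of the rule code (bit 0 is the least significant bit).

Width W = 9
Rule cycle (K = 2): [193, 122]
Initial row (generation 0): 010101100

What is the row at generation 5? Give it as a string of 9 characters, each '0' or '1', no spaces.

Gen 0: 010101100
Gen 1 (rule 193): 000000101
Gen 2 (rule 122): 000001010
Gen 3 (rule 193): 111100000
Gen 4 (rule 122): 100110000
Gen 5 (rule 193): 000010111

Answer: 000010111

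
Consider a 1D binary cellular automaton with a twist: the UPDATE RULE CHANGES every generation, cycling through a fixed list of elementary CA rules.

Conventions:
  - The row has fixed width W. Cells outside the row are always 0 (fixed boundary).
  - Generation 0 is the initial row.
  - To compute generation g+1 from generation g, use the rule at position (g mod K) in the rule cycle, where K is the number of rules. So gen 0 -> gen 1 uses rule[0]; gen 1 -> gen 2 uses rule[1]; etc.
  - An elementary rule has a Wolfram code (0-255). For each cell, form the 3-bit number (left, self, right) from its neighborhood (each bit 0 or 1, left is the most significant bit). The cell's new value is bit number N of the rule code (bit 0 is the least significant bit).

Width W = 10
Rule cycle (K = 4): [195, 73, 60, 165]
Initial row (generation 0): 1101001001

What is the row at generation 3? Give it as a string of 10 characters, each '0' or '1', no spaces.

Answer: 0001100000

Derivation:
Gen 0: 1101001001
Gen 1 (rule 195): 0100010010
Gen 2 (rule 73): 0001000000
Gen 3 (rule 60): 0001100000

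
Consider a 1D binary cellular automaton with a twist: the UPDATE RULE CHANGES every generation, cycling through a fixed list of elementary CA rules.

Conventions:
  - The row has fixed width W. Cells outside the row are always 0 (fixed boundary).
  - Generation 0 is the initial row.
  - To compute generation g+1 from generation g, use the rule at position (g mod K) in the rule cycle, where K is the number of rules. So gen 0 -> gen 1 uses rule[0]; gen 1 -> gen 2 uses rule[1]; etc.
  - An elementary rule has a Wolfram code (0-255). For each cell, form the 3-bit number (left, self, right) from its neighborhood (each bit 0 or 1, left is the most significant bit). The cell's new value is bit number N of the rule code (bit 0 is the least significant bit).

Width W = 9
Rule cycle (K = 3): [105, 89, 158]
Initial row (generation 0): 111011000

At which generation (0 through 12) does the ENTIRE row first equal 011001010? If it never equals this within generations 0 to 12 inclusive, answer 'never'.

Answer: 7

Derivation:
Gen 0: 111011000
Gen 1 (rule 105): 101111011
Gen 2 (rule 89): 001001011
Gen 3 (rule 158): 011111010
Gen 4 (rule 105): 010001100
Gen 5 (rule 89): 001101111
Gen 6 (rule 158): 011001110
Gen 7 (rule 105): 011001010
Gen 8 (rule 89): 011100001
Gen 9 (rule 158): 111010011
Gen 10 (rule 105): 101100011
Gen 11 (rule 89): 001111011
Gen 12 (rule 158): 011110010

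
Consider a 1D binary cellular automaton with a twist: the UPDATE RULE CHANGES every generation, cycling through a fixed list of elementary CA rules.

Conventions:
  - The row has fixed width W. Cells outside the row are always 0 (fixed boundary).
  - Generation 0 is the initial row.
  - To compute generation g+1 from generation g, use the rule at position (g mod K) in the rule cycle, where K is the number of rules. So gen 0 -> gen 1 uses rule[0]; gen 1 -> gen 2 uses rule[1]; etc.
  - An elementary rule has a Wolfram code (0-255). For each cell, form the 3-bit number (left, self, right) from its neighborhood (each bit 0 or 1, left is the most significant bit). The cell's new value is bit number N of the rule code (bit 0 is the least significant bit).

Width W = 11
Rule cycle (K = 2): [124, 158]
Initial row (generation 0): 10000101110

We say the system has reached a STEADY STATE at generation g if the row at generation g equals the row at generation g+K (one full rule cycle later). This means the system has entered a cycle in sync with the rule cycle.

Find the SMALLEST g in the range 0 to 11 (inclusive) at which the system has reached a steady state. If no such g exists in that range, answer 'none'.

Answer: 4

Derivation:
Gen 0: 10000101110
Gen 1 (rule 124): 11000111011
Gen 2 (rule 158): 10101110010
Gen 3 (rule 124): 11111011011
Gen 4 (rule 158): 11110010010
Gen 5 (rule 124): 10011011011
Gen 6 (rule 158): 11110010010
Gen 7 (rule 124): 10011011011
Gen 8 (rule 158): 11110010010
Gen 9 (rule 124): 10011011011
Gen 10 (rule 158): 11110010010
Gen 11 (rule 124): 10011011011
Gen 12 (rule 158): 11110010010
Gen 13 (rule 124): 10011011011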